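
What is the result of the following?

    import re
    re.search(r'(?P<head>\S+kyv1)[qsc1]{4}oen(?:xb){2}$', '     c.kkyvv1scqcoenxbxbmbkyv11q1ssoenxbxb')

None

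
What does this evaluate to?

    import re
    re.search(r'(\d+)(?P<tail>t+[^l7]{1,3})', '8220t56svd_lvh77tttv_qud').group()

'8220t56s'

This matches one or more of a digit (captured); then one or more of a literal 't', then 1 to 3 of any character except [l7] (captured as 'tail').
`re.search` tries every starting position until one works.
The match spans [0:8] → '8220t56s'.
Captured: group 1 = '8220', group 2 = 't56s'.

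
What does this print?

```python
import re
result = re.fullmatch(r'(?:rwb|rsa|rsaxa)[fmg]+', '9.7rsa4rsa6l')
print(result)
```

None

`re.fullmatch` requires the pattern to consume the entire string.
Here the pattern can't cover the whole string, so the call returns None.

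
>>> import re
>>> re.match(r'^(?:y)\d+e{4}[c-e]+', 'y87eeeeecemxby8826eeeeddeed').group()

'y87eeeeece'

With `match`, the pattern is implicitly anchored at the beginning.
The match spans [0:10] → 'y87eeeeece'.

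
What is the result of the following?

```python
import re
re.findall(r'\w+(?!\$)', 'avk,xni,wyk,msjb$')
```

The negative lookahead/lookbehind blocks any match where the forbidden context is present.
Walking the string: at [0:3] → 'avk'; at [4:7] → 'xni'; at [8:11] → 'wyk'; at [12:15] → 'msj'.
With no groups in the pattern, `findall` gives back each whole match — 4 here.

['avk', 'xni', 'wyk', 'msj']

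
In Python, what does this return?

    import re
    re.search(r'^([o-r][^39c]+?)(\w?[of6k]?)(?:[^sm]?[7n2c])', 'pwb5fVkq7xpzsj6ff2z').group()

'pwb5fVkq7'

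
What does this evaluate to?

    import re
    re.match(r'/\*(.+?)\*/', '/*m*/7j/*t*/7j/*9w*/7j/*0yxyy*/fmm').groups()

('m',)

`match` is anchored at position 0; if the pattern doesn't fit there, it returns None.
The match spans [0:5] → '/*m*/'.
Captured: group 1 = 'm'.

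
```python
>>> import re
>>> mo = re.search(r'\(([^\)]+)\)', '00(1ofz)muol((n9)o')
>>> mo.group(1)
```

'1ofz'

The match spans [2:8] → '(1ofz)'.
Captured: group 1 = '1ofz'.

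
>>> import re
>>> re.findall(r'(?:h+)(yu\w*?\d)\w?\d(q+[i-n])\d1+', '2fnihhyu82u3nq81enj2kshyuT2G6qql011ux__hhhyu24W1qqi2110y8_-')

Pattern: one or more of a literal 'h' (non-capturing group); then the literal 'yu', then zero or more of a word character (lazy), then a digit (captured); then optionally a word character, then a digit; then one or more of the literal 'q', then a character in [i-n] (captured); then a digit, then one or more of the literal '1'.
A non-greedy quantifier consumes as few characters as it can — just enough that the remainder of the pattern still matches from where it stops; whatever follows it matches normally.
Walking the string: at [4:35] match 'hhyu82u3nq81enj2kshyuT2G6qql011', groups = ('yu82u3nq81enj2kshyuT2', 'qql'); at [39:54] match 'hhhyu24W1qqi211', groups = ('yu24', 'qqi').
With 2 capturing groups, `findall` returns a 2-tuple per match.

[('yu82u3nq81enj2kshyuT2', 'qql'), ('yu24', 'qqi')]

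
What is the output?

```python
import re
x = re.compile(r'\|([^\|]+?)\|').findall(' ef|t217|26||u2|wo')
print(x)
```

Matches: at [3:9] match '|t217|', group 1 = 't217'; at [12:16] match '|u2|', group 1 = 'u2'.
Because there's exactly one group, `findall` drops the full match and keeps group 1 from each hit.

['t217', 'u2']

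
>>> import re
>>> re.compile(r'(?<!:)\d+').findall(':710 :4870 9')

['10', '870', '9']

The negative lookahead/lookbehind blocks any match where the forbidden context is present.
Walking the string: at [2:4] → '10'; at [7:10] → '870'; at [11:12] → '9'.
With no groups in the pattern, `findall` gives back each whole match — 3 here.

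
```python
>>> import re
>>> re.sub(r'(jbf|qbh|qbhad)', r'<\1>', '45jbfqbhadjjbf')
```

`|` is ordered: at each position the engine commits to the first alternative that works.
The replacement refers to a captured group, so each match is rewritten using its own captured text.

'45<jbf><qbh>adj<jbf>'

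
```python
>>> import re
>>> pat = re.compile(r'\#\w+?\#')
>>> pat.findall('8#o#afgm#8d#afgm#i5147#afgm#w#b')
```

['#o#', '#8d#', '#i5147#', '#w#']

Matches: at [1:4] → '#o#'; at [8:12] → '#8d#'; at [16:23] → '#i5147#'; at [27:30] → '#w#'.
`findall` yields the raw match text (4 of them) because the pattern has no groups.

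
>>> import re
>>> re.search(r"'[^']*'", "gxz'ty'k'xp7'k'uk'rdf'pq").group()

`re.search` tries every starting position until one works.
The match spans [3:7] → "'ty'".

"'ty'"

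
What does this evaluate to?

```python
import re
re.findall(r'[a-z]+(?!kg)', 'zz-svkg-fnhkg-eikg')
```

`(?!…)`/`(?<!…)` only lets a position through if the neighbouring text does NOT match; no characters are consumed.
No capturing groups, so `findall` returns the 4 full match strings.

['zz', 'svkg', 'fnhkg', 'eikg']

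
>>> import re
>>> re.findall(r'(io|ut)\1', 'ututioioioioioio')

`\1` has to match the exact text group 1 already captured.
With a single group, `findall` returns only what that group captured — 4 items.

['ut', 'io', 'io', 'io']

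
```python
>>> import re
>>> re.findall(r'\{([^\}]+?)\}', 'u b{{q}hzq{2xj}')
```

['{q', '2xj']

Walking the string: at [3:7] match '{{q}', group 1 = '{q'; at [10:15] match '{2xj}', group 1 = '2xj'.
Because there's exactly one group, `findall` drops the full match and keeps group 1 from each hit.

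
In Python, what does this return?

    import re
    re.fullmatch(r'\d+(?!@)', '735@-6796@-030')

None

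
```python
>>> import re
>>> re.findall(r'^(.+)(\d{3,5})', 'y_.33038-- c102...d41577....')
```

[('y_.33038-- c102...d41', '577')]

Pattern: anchored at the start of the string; then one or more of any character (captured); then 3 to 5 of a digit (captured).
Walking the string: at [0:24] match 'y_.33038-- c102...d41577', groups = ('y_.33038-- c102...d41', '577').
`findall` packs the 2 group values into a tuple for every match.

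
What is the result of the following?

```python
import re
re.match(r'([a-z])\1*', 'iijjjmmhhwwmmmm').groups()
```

The match spans [0:2] → 'ii'.
Captured: group 1 = 'i'.

('i',)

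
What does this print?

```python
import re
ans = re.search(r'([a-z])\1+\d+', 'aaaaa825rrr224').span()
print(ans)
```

(0, 8)

The backreference `\1` re-matches whatever the first group consumed, character for character.
Unlike `match`, `search` isn't anchored — it looks for the pattern anywhere in the string.
The match spans [0:8] → 'aaaaa825'.
Captured: group 1 = 'a'.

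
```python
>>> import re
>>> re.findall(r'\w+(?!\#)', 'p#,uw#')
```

['u']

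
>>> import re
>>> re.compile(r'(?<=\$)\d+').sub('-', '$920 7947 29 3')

'$- 7947 29 3'

The positive lookaround only admits positions where the adjacent text matches; those characters stay outside the span.
Each match is replaced by '-'.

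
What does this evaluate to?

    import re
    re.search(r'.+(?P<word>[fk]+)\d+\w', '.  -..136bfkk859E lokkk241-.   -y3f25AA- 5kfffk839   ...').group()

'.  -..136bfkk859E lokkk241-.   -y3f25AA- 5kfffk839'

This matches one or more of any character; then one or more of one of [fk] (captured as 'word'); then one or more of a digit, then a word character.
`search` walks the string left to right and returns the first match it finds.
The match spans [0:50] → '.  -..136bfkk859E lokkk241-.   -y3f25AA- 5kfffk839'.
Captured: group 1 = 'k'.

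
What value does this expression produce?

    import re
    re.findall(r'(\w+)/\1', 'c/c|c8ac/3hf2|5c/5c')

['c', '5c']

`\1` is not a pattern — it's the concrete string captured by group 1, re-applied verbatim.
Scanning left to right: at [0:3] match 'c/c', group 1 = 'c'; at [14:19] match '5c/5c', group 1 = '5c'.
`findall` collects group 1 from each match (2 total).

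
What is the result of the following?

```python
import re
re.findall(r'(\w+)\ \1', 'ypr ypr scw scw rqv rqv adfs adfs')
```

['ypr', 'scw', 'rqv', 'adfs']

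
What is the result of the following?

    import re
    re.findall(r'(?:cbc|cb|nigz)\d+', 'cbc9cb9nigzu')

['cbc9', 'cb9']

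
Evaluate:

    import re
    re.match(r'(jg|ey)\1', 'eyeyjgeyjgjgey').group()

The backreference `\1` re-matches whatever the first group consumed, character for character.
`re.match` won't scan ahead — the pattern has to work from the very first character.
The match spans [0:4] → 'eyey'.
Captured: group 1 = 'ey'.

'eyey'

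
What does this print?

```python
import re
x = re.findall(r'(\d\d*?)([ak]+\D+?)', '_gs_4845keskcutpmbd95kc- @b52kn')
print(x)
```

[('4845', 'ke'), ('95', 'kc'), ('52', 'kn')]

The pattern matches a digit, then zero or more of a digit (lazy) (captured); then one or more of one of [ak], then one or more of a non-digit (lazy) (captured).
A `+?`/`*?`/`{m,n}?` starts at its minimum and grows only as far as needed for what follows to match.
Scanning left to right: at [4:10] match '4845ke', groups = ('4845', 'ke'); at [19:23] match '95kc', groups = ('95', 'kc'); at [27:31] match '52kn', groups = ('52', 'kn').
2 groups means each result is a tuple of 2 captured strings — 3 here.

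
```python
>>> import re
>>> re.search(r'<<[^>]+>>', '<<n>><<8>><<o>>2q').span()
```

The match spans [0:5] → '<<n>>'.

(0, 5)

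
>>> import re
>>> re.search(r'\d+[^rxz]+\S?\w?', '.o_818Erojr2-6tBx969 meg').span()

Pattern: one or more of a digit; then one or more of any character except [rxz], then optionally a non-whitespace character, then optionally a word character.
Unlike `match`, `search` isn't anchored — it looks for the pattern anywhere in the string.
The match spans [3:9] → '818Ero'.

(3, 9)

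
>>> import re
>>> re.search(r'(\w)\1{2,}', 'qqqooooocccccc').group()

The backreference `\1` re-matches whatever the first group consumed, character for character.
`re.search` scans for the first position where the pattern succeeds.
The match spans [0:3] → 'qqq'.
Captured: group 1 = 'q'.

'qqq'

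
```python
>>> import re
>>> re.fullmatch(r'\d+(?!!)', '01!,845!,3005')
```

A negative assertion filters positions out without eating any characters.
`re.fullmatch` is like wrapping the pattern in `^…$` (in single-line mode).
Here the string isn't matched end-to-end, so the call returns None.

None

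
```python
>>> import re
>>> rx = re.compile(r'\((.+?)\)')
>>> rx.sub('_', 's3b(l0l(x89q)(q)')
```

's3b__'

Matches: at [3:13] → '(l0l(x89q)'; at [13:16] → '(q)'.
Every occurrence is swapped for '_'.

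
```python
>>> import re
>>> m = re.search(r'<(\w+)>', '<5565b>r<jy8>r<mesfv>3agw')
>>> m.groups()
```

('5565b',)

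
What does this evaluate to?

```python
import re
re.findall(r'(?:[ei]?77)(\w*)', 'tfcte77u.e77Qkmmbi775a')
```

['u', 'Qkmmbi775a']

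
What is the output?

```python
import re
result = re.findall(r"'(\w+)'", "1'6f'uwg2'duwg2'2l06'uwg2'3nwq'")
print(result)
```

With a single group, `findall` returns only what that group captured — 3 items.

['6f', 'duwg2', 'uwg2']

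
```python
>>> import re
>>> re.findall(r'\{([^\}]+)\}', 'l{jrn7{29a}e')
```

['jrn7{29a']

Because there's exactly one group, `findall` drops the full match and keeps group 1 from the one hit.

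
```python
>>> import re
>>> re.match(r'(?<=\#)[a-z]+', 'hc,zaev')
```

The `(?=…)`/`(?<=…)` assertion just peeks at neighbouring text; it doesn't advance the match position.
`match` is anchored at position 0; if the pattern doesn't fit there, it returns None.
Here the string doesn't start with a match, so the call returns None.

None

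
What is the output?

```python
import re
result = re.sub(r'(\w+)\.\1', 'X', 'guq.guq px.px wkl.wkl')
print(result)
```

X X X

`\1` is not a pattern — it's the concrete string captured by group 1, re-applied verbatim.
Matches: at [0:7] → 'guq.guq'; at [8:13] → 'px.px'; at [14:21] → 'wkl.wkl'.
Each match is replaced by 'X'.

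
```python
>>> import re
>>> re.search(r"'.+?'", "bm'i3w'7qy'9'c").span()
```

Because the quantifier is non-greedy, it stops expanding at the earliest point where the rest of the pattern can succeed.
`re.search` scans for the first position where the pattern succeeds.
The match spans [2:7] → "'i3w'".

(2, 7)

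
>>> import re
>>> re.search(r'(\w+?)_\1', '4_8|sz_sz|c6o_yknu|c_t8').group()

'sz_sz'

The backreference `\1` re-matches whatever the first group consumed, character for character.
The match spans [4:9] → 'sz_sz'.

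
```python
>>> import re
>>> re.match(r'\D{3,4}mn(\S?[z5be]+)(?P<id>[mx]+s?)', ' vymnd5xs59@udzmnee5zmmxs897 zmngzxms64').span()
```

(0, 9)

`re.match` only tries the pattern at the start of the string.
The match spans [0:9] → ' vymnd5xs'.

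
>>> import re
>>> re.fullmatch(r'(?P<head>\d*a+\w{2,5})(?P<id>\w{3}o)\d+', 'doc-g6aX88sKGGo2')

None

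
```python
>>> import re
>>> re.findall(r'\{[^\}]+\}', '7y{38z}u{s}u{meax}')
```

Walking the string: at [2:7] → '{38z}'; at [8:11] → '{s}'; at [12:18] → '{meax}'.
`findall` yields the raw match text (3 of them) because the pattern has no groups.

['{38z}', '{s}', '{meax}']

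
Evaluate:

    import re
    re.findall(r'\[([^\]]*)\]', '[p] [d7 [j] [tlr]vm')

Matches: at [0:3] match '[p]', group 1 = 'p'; at [4:11] match '[d7 [j]', group 1 = 'd7 [j'; at [12:17] match '[tlr]', group 1 = 'tlr'.
`findall` collects group 1 from each match (3 total).

['p', 'd7 [j', 'tlr']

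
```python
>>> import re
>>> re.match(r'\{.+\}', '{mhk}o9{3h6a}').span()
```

(0, 13)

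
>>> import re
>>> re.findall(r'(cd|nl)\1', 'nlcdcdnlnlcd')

The backreference `\1` re-matches whatever the first group consumed, character for character.
Scanning left to right: at [2:6] match 'cdcd', group 1 = 'cd'; at [6:10] match 'nlnl', group 1 = 'nl'.
`findall` collects group 1 from each match (2 total).

['cd', 'nl']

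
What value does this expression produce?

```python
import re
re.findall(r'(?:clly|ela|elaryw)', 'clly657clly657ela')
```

No capturing groups, so `findall` returns the 3 full match strings.

['clly', 'clly', 'ela']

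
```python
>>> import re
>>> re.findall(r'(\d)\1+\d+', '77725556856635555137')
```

After group 1 captures some text, `\1` only succeeds where that same text appears again.
Walking the string: at [0:20] match '77725556856635555137', group 1 = '7'.
`findall` collects group 1 from the one match (1 total).

['7']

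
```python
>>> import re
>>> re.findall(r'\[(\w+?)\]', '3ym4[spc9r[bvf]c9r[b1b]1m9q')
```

['bvf', 'b1b']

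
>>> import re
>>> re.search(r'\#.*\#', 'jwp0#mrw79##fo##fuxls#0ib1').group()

`search` walks the string left to right and returns the first match it finds.
The match spans [4:22] → '#mrw79##fo##fuxls#'.

'#mrw79##fo##fuxls#'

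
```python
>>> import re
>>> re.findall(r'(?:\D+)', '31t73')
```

No capturing groups, so `findall` returns the 1 full match string.

['t']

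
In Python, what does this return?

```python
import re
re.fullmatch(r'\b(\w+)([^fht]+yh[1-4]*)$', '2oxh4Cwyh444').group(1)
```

The match spans [0:12] → '2oxh4Cwyh444'.
Captured: group 1 = '2oxh4C', group 2 = 'wyh444'.

'2oxh4C'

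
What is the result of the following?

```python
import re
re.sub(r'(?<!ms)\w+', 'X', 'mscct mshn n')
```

The negative lookahead/lookbehind blocks any match where the forbidden context is present.
Every occurrence is swapped for 'X'.

'X X X'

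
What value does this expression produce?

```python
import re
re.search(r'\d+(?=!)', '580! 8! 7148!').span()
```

(0, 3)

The lookaround is zero-width — it requires the adjacent text to match without consuming it, so the asserted text isn't part of the match.
`search` walks the string left to right and returns the first match it finds.
The match spans [0:3] → '580'.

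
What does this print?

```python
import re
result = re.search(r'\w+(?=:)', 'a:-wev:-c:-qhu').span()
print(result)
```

(0, 1)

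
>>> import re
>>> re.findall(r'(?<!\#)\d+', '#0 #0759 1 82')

The negative lookaround is zero-width — it rules out positions where the adjacent text would match, without consuming anything.
Walking the string: at [5:8] → '759'; at [9:10] → '1'; at [11:13] → '82'.
`findall` yields the raw match text (3 of them) because the pattern has no groups.

['759', '1', '82']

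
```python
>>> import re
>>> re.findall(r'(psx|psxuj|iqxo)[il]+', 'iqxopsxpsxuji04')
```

['psxuj']

`findall` collects group 1 from the one match (1 total).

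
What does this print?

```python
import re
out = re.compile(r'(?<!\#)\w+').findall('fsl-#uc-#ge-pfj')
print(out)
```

['fsl', 'c', 'e', 'pfj']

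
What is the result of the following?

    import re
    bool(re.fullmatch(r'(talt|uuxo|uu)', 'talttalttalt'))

`re.fullmatch` is like wrapping the pattern in `^…$` (in single-line mode).
Here the string isn't matched end-to-end, so the call returns None, and `bool(None)` is False.

False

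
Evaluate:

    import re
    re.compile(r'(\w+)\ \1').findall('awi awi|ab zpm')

`\1` has to match the exact text group 1 already captured.
Because there's exactly one group, `findall` drops the full match and keeps group 1 from the one hit.

['awi']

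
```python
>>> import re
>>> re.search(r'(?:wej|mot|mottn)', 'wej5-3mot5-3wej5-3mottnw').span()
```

Unlike `match`, `search` isn't anchored — it looks for the pattern anywhere in the string.
The match spans [0:3] → 'wej'.

(0, 3)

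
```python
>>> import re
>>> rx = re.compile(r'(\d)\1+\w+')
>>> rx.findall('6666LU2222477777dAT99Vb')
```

After group 1 captures some text, `\1` only succeeds where that same text appears again.
Because there's exactly one group, `findall` drops the full match and keeps group 1 from the one hit.

['6']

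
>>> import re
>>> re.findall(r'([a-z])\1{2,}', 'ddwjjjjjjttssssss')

The backreference `\1` re-matches whatever the first group consumed, character for character.
Walking the string: at [3:9] match 'jjjjjj', group 1 = 'j'; at [11:17] match 'ssssss', group 1 = 's'.
`findall` collects group 1 from each match (2 total).

['j', 's']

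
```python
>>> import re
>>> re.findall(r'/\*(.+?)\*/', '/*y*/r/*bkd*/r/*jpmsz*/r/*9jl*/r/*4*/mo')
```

A `+?`/`*?`/`{m,n}?` starts at its minimum and grows only as far as needed for what follows to match.
Matches: at [0:5] match '/*y*/', group 1 = 'y'; at [6:13] match '/*bkd*/', group 1 = 'bkd'; at [14:23] match '/*jpmsz*/', group 1 = 'jpmsz'; at [24:31] match '/*9jl*/', group 1 = '9jl'; at [32:37] match '/*4*/', group 1 = '4'.
One capturing group, so `findall` returns just the captured substring from each match — 5 in all.

['y', 'bkd', 'jpmsz', '9jl', '4']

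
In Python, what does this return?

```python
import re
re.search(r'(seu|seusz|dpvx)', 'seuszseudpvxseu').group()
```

'seu'

Branches in `(...|...)` are attempted left-to-right; the first branch that allows the whole pattern to succeed is taken.
`search` walks the string left to right and returns the first match it finds.
The match spans [0:3] → 'seu'.
Captured: group 1 = 'seu'.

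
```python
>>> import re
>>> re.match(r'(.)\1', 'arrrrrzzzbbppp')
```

After group 1 captures some text, `\1` only succeeds where that same text appears again.
With `match`, the pattern is implicitly anchored at the beginning.
Here position 0 doesn't satisfy it, so the call returns None.

None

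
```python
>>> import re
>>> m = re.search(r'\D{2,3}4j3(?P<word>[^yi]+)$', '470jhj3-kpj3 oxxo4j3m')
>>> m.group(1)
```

'm'

Pattern: 2 to 3 of a non-digit, then the literal '4j3'; then one or more of any character except [yi] (captured as 'word'); then anchored at the end.
`re.search` scans for the first position where the pattern succeeds.
The match spans [14:21] → 'xxo4j3m'.
Captured: group 1 = 'm'.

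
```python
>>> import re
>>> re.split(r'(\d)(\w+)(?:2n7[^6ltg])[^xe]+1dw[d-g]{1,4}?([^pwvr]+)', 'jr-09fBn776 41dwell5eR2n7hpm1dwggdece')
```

Pattern: a digit (captured); then one or more of a word character (captured); then the literal '2n7', then any character except [6ltg] (non-capturing group); then one or more of any character except [xe]; then the literal '1dw', then 1 to 4 of a character in [d-g] (lazy); then one or more of any character except [pwvr] (captured).
A `+?`/`*?`/`{m,n}?` starts at its minimum and grows only as far as needed for what follows to match.
Matches to split on: at [12:37] → '41dwell5eR2n7hpm1dwggdece'.
With a capturing group present, the delimiter's captured portion is kept in the result list.

['jr-09fBn776 ', '4', '1dwell5eR', 'gdece', '']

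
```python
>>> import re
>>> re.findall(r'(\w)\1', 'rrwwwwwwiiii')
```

['r', 'w', 'w', 'w', 'i', 'i']

A backreference is literal: `\1` must see the identical characters the first group matched.
Matches: at [0:2] match 'rr', group 1 = 'r'; at [2:4] match 'ww', group 1 = 'w'; at [4:6] match 'ww', group 1 = 'w'; at [6:8] match 'ww', group 1 = 'w'; at [8:10] match 'ii', group 1 = 'i'; ….
With a single group, `findall` returns only what that group captured — 6 items.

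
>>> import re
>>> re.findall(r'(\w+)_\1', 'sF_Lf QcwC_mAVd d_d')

The backreference `\1` re-matches whatever the first group consumed, character for character.
Walking the string: at [16:19] match 'd_d', group 1 = 'd'.
Because there's exactly one group, `findall` drops the full match and keeps group 1 from the one hit.

['d']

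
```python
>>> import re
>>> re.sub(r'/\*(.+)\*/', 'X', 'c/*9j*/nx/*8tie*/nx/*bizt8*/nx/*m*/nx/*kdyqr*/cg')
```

'cXcg'

Matches: at [1:46] → '/*9j*/nx/*8tie*/nx/*bizt8*/nx/*m*/nx/*kdyqr*/'.
`sub` substitutes 'X' at each match site.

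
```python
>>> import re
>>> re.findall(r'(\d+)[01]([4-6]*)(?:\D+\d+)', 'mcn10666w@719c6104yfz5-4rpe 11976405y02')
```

Pattern: one or more of a digit (captured); then one of [01]; then zero or more of a character in [4-6] (captured); then one or more of a non-digit, then one or more of a digit (non-capturing group).
Matches: at [3:13] match '10666w@719', groups = ('1', '666'); at [14:22] match '6104yfz5', groups = ('61', '4'); at [28:39] match '11976405y02', groups = ('119764', '5').
2 groups means each result is a tuple of 2 captured strings — 3 here.

[('1', '666'), ('61', '4'), ('119764', '5')]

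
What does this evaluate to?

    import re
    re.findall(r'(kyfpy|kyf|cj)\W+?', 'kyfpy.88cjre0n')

['kyfpy']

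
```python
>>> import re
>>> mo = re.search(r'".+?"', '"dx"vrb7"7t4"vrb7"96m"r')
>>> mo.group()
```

'"dx"'

A non-greedy quantifier consumes as few characters as it can — just enough that the remainder of the pattern still matches from where it stops; whatever follows it matches normally.
The match spans [0:4] → '"dx"'.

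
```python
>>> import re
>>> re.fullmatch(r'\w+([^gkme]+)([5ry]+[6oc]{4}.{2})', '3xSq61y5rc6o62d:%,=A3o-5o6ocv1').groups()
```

(':%,=A3o-', '5o6ocv1')

The match spans [0:30] → '3xSq61y5rc6o62d:%,=A3o-5o6ocv1'.
Captured: group 1 = ':%,=A3o-', group 2 = '5o6ocv1'.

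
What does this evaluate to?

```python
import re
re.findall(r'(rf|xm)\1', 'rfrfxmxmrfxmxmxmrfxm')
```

['rf', 'xm', 'xm']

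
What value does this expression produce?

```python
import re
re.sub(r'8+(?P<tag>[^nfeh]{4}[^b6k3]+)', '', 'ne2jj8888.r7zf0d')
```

'ne2jj'

This matches one or more of a literal '8'; then exactly 4 of any character except [nfeh], then one or more of any character except [b6k3] (captured as 'tag').
Matches: at [5:16] → '8888.r7zf0d'.
Each match is replaced by ''.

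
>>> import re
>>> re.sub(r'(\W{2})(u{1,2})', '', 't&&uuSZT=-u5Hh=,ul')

Pattern: exactly 2 of a non-word character (captured); then 1 to 2 of a literal 'u' (captured).
Matches: at [1:5] → '&&uu'; at [8:11] → '=-u'; at [14:17] → '=,u'.
`sub` substitutes '' at each match site.

'tSZT5Hhl'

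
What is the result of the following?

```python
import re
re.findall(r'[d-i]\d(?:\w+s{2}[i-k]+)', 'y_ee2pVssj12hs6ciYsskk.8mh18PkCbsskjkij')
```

['e2pVssj12hs6ciYsskk', 'h18PkCbsskjkij']

The pattern matches a character in [d-i], then a digit; then one or more of a word character, then exactly 2 of a literal 's', then one or more of a character in [i-k] (non-capturing group).
Walking the string: at [3:22] → 'e2pVssj12hs6ciYsskk'; at [25:39] → 'h18PkCbsskjkij'.
`findall` yields the raw match text (2 of them) because the pattern has no groups.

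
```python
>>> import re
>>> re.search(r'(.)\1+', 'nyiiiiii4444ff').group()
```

'iiiiii'

The backreference `\1` re-matches whatever the first group consumed, character for character.
`search` walks the string left to right and returns the first match it finds.
The match spans [2:8] → 'iiiiii'.
Captured: group 1 = 'i'.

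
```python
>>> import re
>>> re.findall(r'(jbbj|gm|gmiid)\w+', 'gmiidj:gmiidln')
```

['gm', 'gm']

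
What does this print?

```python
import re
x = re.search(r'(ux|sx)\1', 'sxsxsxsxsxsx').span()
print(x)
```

`\1` has to match the exact text group 1 already captured.
`re.search` tries every starting position until one works.
The match spans [0:4] → 'sxsx'.
Captured: group 1 = 'sx'.

(0, 4)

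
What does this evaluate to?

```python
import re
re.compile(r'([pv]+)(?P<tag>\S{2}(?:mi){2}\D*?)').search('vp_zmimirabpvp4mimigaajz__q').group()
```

The match spans [0:8] → 'vp_zmimi'.

'vp_zmimi'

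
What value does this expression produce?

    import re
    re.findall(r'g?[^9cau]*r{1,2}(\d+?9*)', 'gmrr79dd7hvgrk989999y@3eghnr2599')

A `+?`/`*?`/`{m,n}?` starts at its minimum and grows only as far as needed for what follows to match.
Because there's exactly one group, `findall` drops the full match and keeps group 1 from each hit.

['79', '2']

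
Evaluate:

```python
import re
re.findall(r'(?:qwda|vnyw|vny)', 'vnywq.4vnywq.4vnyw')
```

['vnyw', 'vnyw', 'vnyw']

Alternation isn't longest-match — the leftmost alternative that fits at this position is chosen.
Since nothing is captured, `findall` lists the 3 matched substrings directly.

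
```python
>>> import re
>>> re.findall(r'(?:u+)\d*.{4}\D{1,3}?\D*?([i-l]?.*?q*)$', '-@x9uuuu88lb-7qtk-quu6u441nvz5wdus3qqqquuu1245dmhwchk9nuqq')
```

The pattern matches one or more of a literal 'u' (non-capturing group); then zero or more of a digit; then exactly 4 of any character, then 1 to 3 of a non-digit (lazy), then zero or more of a non-digit (lazy); then optionally a character in [i-l], then zero or more of any character (lazy), then zero or more of a literal 'q' (captured); then anchored at the end.
Lazy quantifiers expand one character at a time until the remainder of the pattern can match.
Scanning left to right: at [4:58] match 'uuuu88lb-7qtk-quu6u441nvz5wdus3qqqquuu1245dmhwchk9nuqq', group 1 = 'tk-quu6u441nvz5wdus3qqqquuu1245dmhwchk9nuqq'.
`findall` collects group 1 from the one match (1 total).

['tk-quu6u441nvz5wdus3qqqquuu1245dmhwchk9nuqq']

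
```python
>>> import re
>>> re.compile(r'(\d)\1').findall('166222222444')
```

`\1` has to match the exact text group 1 already captured.
Walking the string: at [1:3] match '66', group 1 = '6'; at [3:5] match '22', group 1 = '2'; at [5:7] match '22', group 1 = '2'; at [7:9] match '22', group 1 = '2'; at [9:11] match '44', group 1 = '4'.
Because there's exactly one group, `findall` drops the full match and keeps group 1 from each hit.

['6', '2', '2', '2', '4']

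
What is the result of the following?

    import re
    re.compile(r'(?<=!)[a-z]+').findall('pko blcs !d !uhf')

['d', 'uhf']

Because the assertion is zero-width, the text it checks is not consumed and won't appear in the result.
Scanning left to right: at [10:11] → 'd'; at [13:16] → 'uhf'.
Since nothing is captured, `findall` lists the 2 matched substrings directly.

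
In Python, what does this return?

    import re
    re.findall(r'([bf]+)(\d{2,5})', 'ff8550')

[('ff', '8550')]

Pattern: one or more of one of [bf] (captured); then 2 to 5 of a digit (captured).
Scanning left to right: at [0:6] match 'ff8550', groups = ('ff', '8550').
With 2 capturing groups, `findall` returns a 2-tuple per match.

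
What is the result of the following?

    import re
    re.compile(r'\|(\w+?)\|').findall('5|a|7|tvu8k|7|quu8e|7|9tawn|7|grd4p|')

['a', 'tvu8k', 'quu8e', '9tawn', 'grd4p']

Scanning left to right: at [1:4] match '|a|', group 1 = 'a'; at [5:12] match '|tvu8k|', group 1 = 'tvu8k'; at [13:20] match '|quu8e|', group 1 = 'quu8e'; at [21:28] match '|9tawn|', group 1 = '9tawn'; at [29:36] match '|grd4p|', group 1 = 'grd4p'.
`findall` collects group 1 from each match (5 total).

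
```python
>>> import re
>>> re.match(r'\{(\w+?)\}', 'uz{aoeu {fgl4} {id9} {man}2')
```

`re.match` only tries the pattern at the start of the string.
Here the pattern fails at index 0, so the call returns None.

None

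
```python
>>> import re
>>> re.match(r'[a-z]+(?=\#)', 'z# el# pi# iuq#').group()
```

The lookaround is zero-width — it requires the adjacent text to match without consuming it, so the asserted text isn't part of the match.
With `match`, the pattern is implicitly anchored at the beginning.
The match spans [0:1] → 'z'.

'z'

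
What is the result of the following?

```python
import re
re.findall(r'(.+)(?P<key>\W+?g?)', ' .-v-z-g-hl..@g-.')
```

[(' .-v-z-g-hl..@g-', '.')]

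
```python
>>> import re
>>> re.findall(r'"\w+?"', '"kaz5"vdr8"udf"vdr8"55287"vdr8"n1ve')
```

['"kaz5"', '"udf"', '"55287"']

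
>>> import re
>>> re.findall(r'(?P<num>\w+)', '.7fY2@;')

This matches one or more of a word character (captured as 'num').
Matches: at [1:5] match '7fY2', group 1 = '7fY2'.
Because there's exactly one group, `findall` drops the full match and keeps group 1 from the one hit.

['7fY2']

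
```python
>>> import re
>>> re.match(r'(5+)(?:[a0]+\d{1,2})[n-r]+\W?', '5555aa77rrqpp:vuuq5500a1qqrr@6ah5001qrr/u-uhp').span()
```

(0, 14)

This matches one or more of a literal '5' (captured); then one or more of one of [a0], then 1 to 2 of a digit (non-capturing group); then one or more of a character in [n-r], then optionally a non-word character.
`match` is anchored at position 0; if the pattern doesn't fit there, it returns None.
The match spans [0:14] → '5555aa77rrqpp:'.
Captured: group 1 = '5555'.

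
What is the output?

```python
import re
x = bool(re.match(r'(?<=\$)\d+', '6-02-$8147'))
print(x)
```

False

Because the assertion is zero-width, the text it checks is not consumed and won't appear in the result.
`re.match` only tries the pattern at the start of the string.
Here position 0 doesn't satisfy it, so the call returns None, and `bool(None)` is False.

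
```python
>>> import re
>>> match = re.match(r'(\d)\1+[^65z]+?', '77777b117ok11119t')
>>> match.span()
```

A backreference is literal: `\1` must see the identical characters the first group matched.
`re.match` only tries the pattern at the start of the string.
The match spans [0:6] → '77777b'.
Captured: group 1 = '7'.

(0, 6)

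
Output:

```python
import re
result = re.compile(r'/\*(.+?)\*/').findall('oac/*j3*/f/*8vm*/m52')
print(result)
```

One capturing group, so `findall` returns just the captured substring from each match — 2 in all.

['j3', '8vm']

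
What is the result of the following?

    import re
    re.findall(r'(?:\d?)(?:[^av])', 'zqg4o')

Since nothing is captured, `findall` lists the 4 matched substrings directly.

['z', 'q', 'g', '4o']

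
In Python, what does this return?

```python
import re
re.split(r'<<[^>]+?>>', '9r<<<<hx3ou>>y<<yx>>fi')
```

Each match becomes a cut point; 3 segments remain.

['9r', 'y', 'fi']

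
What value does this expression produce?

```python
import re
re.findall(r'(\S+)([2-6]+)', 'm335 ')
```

[('m33', '5')]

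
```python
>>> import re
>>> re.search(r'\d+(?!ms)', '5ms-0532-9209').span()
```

(4, 8)

`(?!…)`/`(?<!…)` only lets a position through if the neighbouring text does NOT match; no characters are consumed.
The match spans [4:8] → '0532'.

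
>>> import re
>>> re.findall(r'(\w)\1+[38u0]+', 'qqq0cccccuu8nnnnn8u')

['q', 'c', 'n']

`\1` has to match the exact text group 1 already captured.
`findall` collects group 1 from each match (3 total).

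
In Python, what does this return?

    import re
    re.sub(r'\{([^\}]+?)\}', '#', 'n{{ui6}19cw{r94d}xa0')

'n#19cw#xa0'

Every occurrence is swapped for '#'.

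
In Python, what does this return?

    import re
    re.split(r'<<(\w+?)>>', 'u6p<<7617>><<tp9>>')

['u6p', '7617', '', 'tp9', '']

Matches to split on: at [3:11] → '<<7617>>'; at [11:18] → '<<tp9>>'.
The group in the pattern means `split` returns the separators' captures alongside the pieces.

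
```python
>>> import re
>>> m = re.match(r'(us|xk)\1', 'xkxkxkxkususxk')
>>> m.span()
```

(0, 4)

After group 1 captures some text, `\1` only succeeds where that same text appears again.
`re.match` won't scan ahead — the pattern has to work from the very first character.
The match spans [0:4] → 'xkxk'.
Captured: group 1 = 'xk'.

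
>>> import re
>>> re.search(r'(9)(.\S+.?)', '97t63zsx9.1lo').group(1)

'9'

Pattern: a literal '9' (captured); then any character, then one or more of a non-whitespace character, then optionally any character (captured).
`search` walks the string left to right and returns the first match it finds.
The match spans [0:13] → '97t63zsx9.1lo'.
Captured: group 1 = '9', group 2 = '7t63zsx9.1lo'.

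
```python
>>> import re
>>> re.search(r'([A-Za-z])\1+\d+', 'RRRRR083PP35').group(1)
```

The backreference `\1` re-matches whatever the first group consumed, character for character.
`re.search` scans for the first position where the pattern succeeds.
The match spans [0:8] → 'RRRRR083'.
Captured: group 1 = 'R'.

'R'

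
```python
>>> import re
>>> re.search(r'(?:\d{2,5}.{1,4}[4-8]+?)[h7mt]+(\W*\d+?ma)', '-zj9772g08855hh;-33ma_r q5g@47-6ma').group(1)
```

';-33ma'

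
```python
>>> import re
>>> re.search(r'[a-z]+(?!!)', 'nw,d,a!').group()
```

'nw'

`(?!…)`/`(?<!…)` only lets a position through if the neighbouring text does NOT match; no characters are consumed.
`re.search` tries every starting position until one works.
The match spans [0:2] → 'nw'.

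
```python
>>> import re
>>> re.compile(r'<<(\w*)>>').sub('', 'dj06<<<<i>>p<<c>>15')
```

'dj06<<p15'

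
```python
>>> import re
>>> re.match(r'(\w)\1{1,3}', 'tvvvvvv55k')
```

A backreference is literal: `\1` must see the identical characters the first group matched.
`re.match` only tries the pattern at the start of the string.
Here the pattern fails at index 0, so the call returns None.

None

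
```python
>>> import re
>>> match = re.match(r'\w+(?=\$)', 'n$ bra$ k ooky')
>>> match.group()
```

'n'

The `(?=…)`/`(?<=…)` assertion just peeks at neighbouring text; it doesn't advance the match position.
`re.match` won't scan ahead — the pattern has to work from the very first character.
The match spans [0:1] → 'n'.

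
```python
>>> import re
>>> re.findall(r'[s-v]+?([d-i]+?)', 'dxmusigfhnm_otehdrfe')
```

['i', 'e']

Pattern: one or more of a character in [s-v] (lazy); then one or more of a character in [d-i] (lazy) (captured).
Scanning left to right: at [3:6] match 'usi', group 1 = 'i'; at [13:15] match 'te', group 1 = 'e'.
With a single group, `findall` returns only what that group captured — 2 items.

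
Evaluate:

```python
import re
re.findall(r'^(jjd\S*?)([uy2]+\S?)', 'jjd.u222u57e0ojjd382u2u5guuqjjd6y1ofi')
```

[('jjd.', 'u222u5')]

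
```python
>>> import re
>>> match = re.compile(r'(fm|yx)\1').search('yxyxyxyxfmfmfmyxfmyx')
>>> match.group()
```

'yxyx'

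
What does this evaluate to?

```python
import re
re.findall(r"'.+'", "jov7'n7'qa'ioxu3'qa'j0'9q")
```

["'n7'qa'ioxu3'qa'j0'"]

Matches: at [4:23] → "'n7'qa'ioxu3'qa'j0'".
With no groups in the pattern, `findall` gives back each whole match — 1 here.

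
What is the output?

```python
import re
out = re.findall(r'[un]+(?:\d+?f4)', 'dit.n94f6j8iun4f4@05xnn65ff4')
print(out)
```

['un4f4']

The pattern matches one or more of one of [un]; then one or more of a digit (lazy), then the literal 'f4' (non-capturing group).
Scanning left to right: at [12:17] → 'un4f4'.
`findall` yields the raw match text (1 of them) because the pattern has no groups.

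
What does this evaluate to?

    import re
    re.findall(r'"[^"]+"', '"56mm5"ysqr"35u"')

['"56mm5"', '"35u"']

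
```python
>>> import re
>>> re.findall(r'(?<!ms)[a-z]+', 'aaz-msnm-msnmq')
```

A negative assertion filters positions out without eating any characters.
With no groups in the pattern, `findall` gives back each whole match — 3 here.

['aaz', 'msnm', 'msnmq']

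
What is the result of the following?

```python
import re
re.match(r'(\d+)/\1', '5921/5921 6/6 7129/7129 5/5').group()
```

`match` is anchored at position 0; if the pattern doesn't fit there, it returns None.
The match spans [0:9] → '5921/5921'.

'5921/5921'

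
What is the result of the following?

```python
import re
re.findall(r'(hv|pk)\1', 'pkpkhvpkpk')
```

A backreference is literal: `\1` must see the identical characters the first group matched.
Because there's exactly one group, `findall` drops the full match and keeps group 1 from each hit.

['pk', 'pk']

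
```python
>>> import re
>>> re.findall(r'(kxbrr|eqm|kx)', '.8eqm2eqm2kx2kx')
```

['eqm', 'eqm', 'kx', 'kx']

Scanning left to right: at [2:5] match 'eqm', group 1 = 'eqm'; at [6:9] match 'eqm', group 1 = 'eqm'; at [10:12] match 'kx', group 1 = 'kx'; at [13:15] match 'kx', group 1 = 'kx'.
With a single group, `findall` returns only what that group captured — 4 items.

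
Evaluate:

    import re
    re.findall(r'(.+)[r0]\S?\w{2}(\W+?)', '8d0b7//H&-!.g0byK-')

[('8d0b7//H&-!.g', '-')]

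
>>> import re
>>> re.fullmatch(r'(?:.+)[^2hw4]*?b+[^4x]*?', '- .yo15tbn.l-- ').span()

(0, 15)

`re.fullmatch` is like wrapping the pattern in `^…$` (in single-line mode).
The match spans [0:15] → '- .yo15tbn.l-- '.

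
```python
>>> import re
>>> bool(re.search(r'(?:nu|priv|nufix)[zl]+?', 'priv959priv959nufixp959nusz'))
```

False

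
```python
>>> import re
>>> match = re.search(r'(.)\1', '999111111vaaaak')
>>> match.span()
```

(0, 2)

A backreference is literal: `\1` must see the identical characters the first group matched.
`search` walks the string left to right and returns the first match it finds.
The match spans [0:2] → '99'.
Captured: group 1 = '9'.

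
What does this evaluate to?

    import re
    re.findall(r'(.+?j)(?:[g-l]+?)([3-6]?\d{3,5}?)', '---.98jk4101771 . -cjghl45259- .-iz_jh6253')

Lazy quantifiers expand one character at a time until the remainder of the pattern can match.
With 2 capturing groups, `findall` returns a 2-tuple per match.

[('---.98j', '4101'), ('771 . -cj', '4525'), ('9- .-iz_j', '6253')]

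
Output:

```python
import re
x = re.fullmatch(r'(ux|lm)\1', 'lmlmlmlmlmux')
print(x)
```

None

`\1` is not a pattern — it's the concrete string captured by group 1, re-applied verbatim.
`fullmatch` succeeds only if the pattern covers the string from start to end.
Here the pattern can't cover the whole string, so the call returns None.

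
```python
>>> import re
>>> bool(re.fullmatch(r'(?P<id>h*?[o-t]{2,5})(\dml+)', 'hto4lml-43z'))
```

Pattern: zero or more of a literal 'h' (lazy), then 2 to 5 of a character in [o-t] (captured as 'id'); then a digit, then the literal 'm', then one or more of the literal 'l' (captured).
`re.fullmatch` requires the pattern to consume the entire string.
Here there's no way to consume every character, so the call returns None, and `bool(None)` is False.

False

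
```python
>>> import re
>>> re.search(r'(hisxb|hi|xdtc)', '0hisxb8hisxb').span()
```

(1, 6)

The regex engine tests alternatives in the order written; an earlier branch that matches wins even if a later one would match more.
The match spans [1:6] → 'hisxb'.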